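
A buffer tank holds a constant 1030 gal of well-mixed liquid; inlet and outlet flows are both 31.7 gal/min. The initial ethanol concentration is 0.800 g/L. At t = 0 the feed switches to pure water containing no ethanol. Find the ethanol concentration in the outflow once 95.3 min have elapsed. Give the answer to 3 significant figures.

Species balance on the tank: V dC/dt = Q(C_in − C).
Time constant τ = V/Q = 1030/31.7 = 32.492 min.
Solution: C(t) = C_in + (C₀ − C_in) e^(−t/τ).
C(95.3) = 0 + (0.800 − 0)·e^(−95.3/32.492) = 0 + (0.80000)·0.053236 = 0.042589 g/L.

0.0426 g/L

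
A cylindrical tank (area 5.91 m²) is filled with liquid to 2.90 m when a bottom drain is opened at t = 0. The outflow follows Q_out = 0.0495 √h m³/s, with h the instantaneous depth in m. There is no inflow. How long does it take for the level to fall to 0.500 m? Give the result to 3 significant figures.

Accumulation of liquid (constant cross-section A): A dh/dt = −0.0495 √h.
Separate and integrate: 2(√h − √h₀) = −(0.0495/A) t.
t = 2A(√h₀ − √h)/0.0495 = 2·5.91·(√2.90 − √0.500)/0.0495
  = 11.820 × (1.7029 − 0.70711) / 0.0495 = 237.79 s.

238 s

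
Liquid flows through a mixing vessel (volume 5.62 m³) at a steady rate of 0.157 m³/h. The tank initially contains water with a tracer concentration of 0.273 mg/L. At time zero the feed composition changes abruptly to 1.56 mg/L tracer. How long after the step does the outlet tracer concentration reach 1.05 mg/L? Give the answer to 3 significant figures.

33.1 h

Species balance: V dC/dt = Q(C_in − C) ⇒ τ = V/Q = 35.796 h.
C(t) = C_in + (C₀ − C_in) e^(−t/τ). Set C = 1.05 and solve for t:
e^(−t/τ) = (C − C_in)/(C₀ − C_in) = (1.05 − 1.56)/(0.273 − 1.56) = 0.39627
t = −τ ln(…) = 35.796 × 0.92566 = 33.135 h.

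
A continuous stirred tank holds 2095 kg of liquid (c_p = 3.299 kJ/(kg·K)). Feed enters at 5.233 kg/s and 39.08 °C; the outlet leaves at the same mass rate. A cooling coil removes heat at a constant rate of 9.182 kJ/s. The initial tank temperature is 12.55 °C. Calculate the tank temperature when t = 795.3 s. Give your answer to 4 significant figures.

34.98 °C

M c_p dT/dt = ṁ c_p (T_in − T) − Q̇.
τ = M/ṁ = 400.344 s; T_ss = T_in − Q̇/(ṁ c_p) = 39.08 − 9.182/(5.233·3.299) = 38.5481 °C.
T approaches T_ss exponentially: T(t) = T_ss + (T₀ − T_ss) e^(−t/τ).
T(795.3) = 38.5481 + (-25.9981)·e^(−795.3/400.344) = 38.5481 + (-25.9981)·0.137169 = 34.9820 °C.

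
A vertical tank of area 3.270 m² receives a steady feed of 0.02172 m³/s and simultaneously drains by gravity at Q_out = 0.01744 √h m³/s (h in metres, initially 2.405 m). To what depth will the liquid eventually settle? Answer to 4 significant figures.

1.551 m

A dh/dt = Q_in − 0.01744 √h. Steady state requires inflow = outflow:
Q_in = 0.01744 √h_ss ⇒ √h_ss = 0.02172/0.01744 = 1.24541.
h_ss = 1.24541² = 1.55105 m. (Since h₀ = 2.405 m > h_ss, the level will fall toward this value.)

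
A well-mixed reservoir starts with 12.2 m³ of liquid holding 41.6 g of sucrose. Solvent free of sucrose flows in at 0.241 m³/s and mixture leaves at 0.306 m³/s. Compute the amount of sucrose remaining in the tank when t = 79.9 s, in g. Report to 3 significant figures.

Total volume: dV/dt = Q_in − Q_out = -0.065000 m³/s, so V(t) = 12.2 − 0.065000 t and V(79.9) = 7.0065 m³.
Species balance (pure solvent in): dm/dt = −Q_out · m/V(t).
Separate: dm/m = −Q_out dt/V(t) ⇒ ln(m/m₀) = −(Q_out/(Q_in−Q_out)) ln(V/V₀).
m = m₀ (V₀/V)^(Q_out/(Q_in−Q_out)) = 41.6 × (12.2/7.0065)^(-4.7077) = 3.0564 g.

3.06 g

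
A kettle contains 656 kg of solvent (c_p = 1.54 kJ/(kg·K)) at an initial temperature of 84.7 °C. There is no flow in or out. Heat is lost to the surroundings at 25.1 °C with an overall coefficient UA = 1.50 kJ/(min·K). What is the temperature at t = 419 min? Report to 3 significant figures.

57.1 °C

M c_p dT/dt = −UA(T − T_amb).
dT/dt = (T_ss − T)/τ with T_ss = T_amb = 25.100 °C, τ = M c_p/UA = 656·1.54/1.50 = 673.49 min.
Solution: T(t) = T_ss + (T₀ − T_ss) e^(−t/τ).
T(419) = 25.100 + (59.600)·0.53680 = 57.093 °C.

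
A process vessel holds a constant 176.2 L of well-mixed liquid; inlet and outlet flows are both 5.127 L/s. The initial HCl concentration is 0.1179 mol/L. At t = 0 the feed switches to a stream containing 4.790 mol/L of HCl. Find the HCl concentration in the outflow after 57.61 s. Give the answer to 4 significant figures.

Species balance on the tank: V dC/dt = Q(C_in − C).
So dC/dt = (C_in − C)/τ with τ = V/Q = 176.2/5.127 = 34.3671 s.
This is linear first-order; C(t) = C_in + (C₀ − C_in) e^(−t/τ).
C(57.61) = 4.790 + (0.1179 − 4.790)·e^(−57.61/34.3671) = 4.790 + (-4.67210)·0.187062 = 3.91603 mol/L.

3.916 mol/L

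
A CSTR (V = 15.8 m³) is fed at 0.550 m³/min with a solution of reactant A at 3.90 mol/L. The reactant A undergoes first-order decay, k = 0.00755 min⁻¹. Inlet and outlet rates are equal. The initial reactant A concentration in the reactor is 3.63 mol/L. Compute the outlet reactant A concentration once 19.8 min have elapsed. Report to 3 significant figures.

3.39 mol/L

Accumulation = in − out − consumed: V dC/dt = Q C_in − Q C − k V C.
This is linear with rate a = Q/V + k = 0.042360 min⁻¹.
C_ss = Q C_in/(Q + kV) = 3.2049 mol/L; C(t) = C_ss + (C₀ − C_ss) e^(−a t).
C(19.8) = 3.2049 + (0.42511)·e^(−0.042360·19.8) = 3.2049 + (0.42511)·0.43226 = 3.3886 mol/L.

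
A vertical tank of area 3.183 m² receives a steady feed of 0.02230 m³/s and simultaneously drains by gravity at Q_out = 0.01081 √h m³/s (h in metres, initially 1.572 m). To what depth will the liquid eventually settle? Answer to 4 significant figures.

Level balance: A dh/dt = 0.02230 − 0.01081 √h. Setting dh/dt = 0:
Q_in = 0.01081 √h_ss ⇒ √h_ss = 0.02230/0.01081 = 2.06290.
h_ss = 2.06290² = 4.25558 m. (Since h₀ = 1.572 m < h_ss, the level will rise toward this value.)

4.256 m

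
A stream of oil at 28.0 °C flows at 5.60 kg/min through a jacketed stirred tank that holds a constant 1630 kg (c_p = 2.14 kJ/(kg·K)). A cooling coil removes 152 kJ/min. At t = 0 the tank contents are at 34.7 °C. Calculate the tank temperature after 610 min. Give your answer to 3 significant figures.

Unsteady energy balance on the tank contents: M c_p dT/dt = ṁ c_p (T_in − T) − 152.
Rearrange: dT/dt = (T_ss − T)/τ with τ = M/ṁ = 291.07 min and T_ss = T_in − Q̇/(ṁ c_p) = 15.316 °C.
Integrating: T(t) = T_ss + (T₀ − T_ss) e^(−t/τ).
T(610) = 15.316 + (19.384)·e^(−610/291.07) = 15.316 + (19.384)·0.12298 = 17.700 °C.

17.7 °C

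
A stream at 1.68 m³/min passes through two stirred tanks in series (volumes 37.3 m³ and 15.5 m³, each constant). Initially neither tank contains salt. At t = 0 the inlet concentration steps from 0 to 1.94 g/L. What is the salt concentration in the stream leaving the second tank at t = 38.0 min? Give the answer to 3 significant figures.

Species balance on tank i: dCᵢ/dt = (Cᵢ₋₁ − Cᵢ)/τᵢ with τᵢ = Vᵢ/Q.
τ₁ = 37.3/1.68 = 22.202 min; τ₂ = 15.5/1.68 = 9.2262 min.
Tank 1: C₁ = C_in(1 − e^(−t/τ₁)). Tank 2 (τ₁ ≠ τ₂): C₂ = C_in[1 − (τ₁ e^(−t/τ₁) − τ₂ e^(−t/τ₂))/(τ₁ − τ₂)].
At t = 38.0: e^(−t/τ₁) = 0.18059, e^(−t/τ₂) = 0.016265.
C₂ = 1.94·[1 − (22.202·0.18059 − 9.2262·0.016265)/(12.976)] = 1.94·0.70257 = 1.3630 g/L.

1.36 g/L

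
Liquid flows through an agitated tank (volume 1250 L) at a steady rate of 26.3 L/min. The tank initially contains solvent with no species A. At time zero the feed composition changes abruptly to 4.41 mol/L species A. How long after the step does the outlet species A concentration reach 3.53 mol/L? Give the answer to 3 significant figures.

76.6 min

Species balance: V dC/dt = Q(C_in − C) ⇒ τ = V/Q = 47.529 min.
C(t) = C_in + (C₀ − C_in) e^(−t/τ). Set C = 3.53 and solve for t:
e^(−t/τ) = (C − C_in)/(C₀ − C_in) = (3.53 − 4.41)/(0 − 4.41) = 0.19955
t = −τ ln(…) = 47.529 × 1.6117 = 76.602 min.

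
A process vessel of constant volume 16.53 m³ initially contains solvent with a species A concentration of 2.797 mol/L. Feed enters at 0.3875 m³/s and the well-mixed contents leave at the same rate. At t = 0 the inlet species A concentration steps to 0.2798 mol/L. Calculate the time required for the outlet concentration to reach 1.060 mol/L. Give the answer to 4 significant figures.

49.97 s

Transient balance on the dissolved component: V dC/dt = Q(C_in − C), so τ = V/Q = 42.6581 s.
C(t) = C_in + (C₀ − C_in) e^(−t/τ). Set C = 1.060 and solve for t:
e^(−t/τ) = (C − C_in)/(C₀ − C_in) = (1.060 − 0.2798)/(2.797 − 0.2798) = 0.309948
t = −τ ln(…) = 42.6581 × 1.17135 = 49.9676 s.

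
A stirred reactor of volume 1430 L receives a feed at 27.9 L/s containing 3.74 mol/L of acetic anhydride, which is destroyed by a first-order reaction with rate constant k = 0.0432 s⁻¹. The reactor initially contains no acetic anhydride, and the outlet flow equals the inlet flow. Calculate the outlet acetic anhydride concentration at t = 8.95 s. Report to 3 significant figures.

0.500 mol/L

Species balance: V dC/dt = Q C_in − Q C − k V C.
This is linear with rate a = Q/V + k = 0.062710 s⁻¹.
C_ss = Q C_in/(Q + kV) = 1.1636 mol/L; C(t) = C_ss + (C₀ − C_ss) e^(−a t).
C(8.95) = 1.1636 + (-1.1636)·e^(−0.062710·8.95) = 1.1636 + (-1.1636)·0.57049 = 0.49977 mol/L.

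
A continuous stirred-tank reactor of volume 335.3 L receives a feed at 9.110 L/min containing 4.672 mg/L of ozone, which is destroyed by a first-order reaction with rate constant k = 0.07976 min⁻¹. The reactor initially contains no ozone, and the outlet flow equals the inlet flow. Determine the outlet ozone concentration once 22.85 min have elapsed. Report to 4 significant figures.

1.084 mg/L

V dC/dt = Q(C_in − C) − k V C.
This is linear with rate a = Q/V + k = 0.106930 min⁻¹.
C_ss = Q C_in/(Q + kV) = 1.18711 mg/L; C(t) = C_ss + (C₀ − C_ss) e^(−a t).
C(22.85) = 1.18711 + (-1.18711)·e^(−0.106930·22.85) = 1.18711 + (-1.18711)·0.0868699 = 1.08398 mg/L.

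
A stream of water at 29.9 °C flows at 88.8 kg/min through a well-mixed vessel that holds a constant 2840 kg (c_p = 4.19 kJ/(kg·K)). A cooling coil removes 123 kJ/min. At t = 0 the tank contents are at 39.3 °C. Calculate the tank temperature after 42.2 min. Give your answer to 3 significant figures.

M c_p dT/dt = ṁ c_p (T_in − T) − Q̇.
Rearrange: dT/dt = (T_ss − T)/τ with τ = M/ṁ = 31.982 min and T_ss = T_in − Q̇/(ṁ c_p) = 29.569 °C.
Solution: T(t) = T_ss + (T₀ − T_ss) e^(−t/τ).
T(42.2) = 29.569 + (9.7306)·e^(−42.2/31.982) = 29.569 + (9.7306)·0.26727 = 32.170 °C.

32.2 °C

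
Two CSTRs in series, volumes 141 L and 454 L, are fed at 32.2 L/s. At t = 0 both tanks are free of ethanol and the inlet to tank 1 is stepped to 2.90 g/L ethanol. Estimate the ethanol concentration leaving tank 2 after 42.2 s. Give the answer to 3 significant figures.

2.69 g/L

Species balance on tank i: dCᵢ/dt = (Cᵢ₋₁ − Cᵢ)/τᵢ with τᵢ = Vᵢ/Q.
τ₁ = 141/32.2 = 4.3789 s; τ₂ = 454/32.2 = 14.099 s.
Tank 1: C₁ = C_in(1 − e^(−t/τ₁)). Tank 2 (τ₁ ≠ τ₂): C₂ = C_in[1 − (τ₁ e^(−t/τ₁) − τ₂ e^(−t/τ₂))/(τ₁ − τ₂)].
At t = 42.2: e^(−t/τ₁) = 6.5258e-05, e^(−t/τ₂) = 0.050135.
C₂ = 2.90·[1 − (4.3789·6.5258e-05 − 14.099·0.050135)/(-9.7205)] = 2.90·0.92731 = 2.6892 g/L.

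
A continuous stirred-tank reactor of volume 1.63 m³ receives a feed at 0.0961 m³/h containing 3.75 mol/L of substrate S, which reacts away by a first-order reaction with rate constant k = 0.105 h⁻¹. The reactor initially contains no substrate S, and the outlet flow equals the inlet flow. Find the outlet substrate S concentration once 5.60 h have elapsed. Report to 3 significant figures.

V dC/dt = Q(C_in − C) − k V C.
dC/dt = (Q/V) C_in − (Q/V + k) C; effective rate a = Q/V + k = 0.058957 + 0.105 = 0.16396 h⁻¹.
C_ss = Q C_in/(Q + kV) = 1.3485 mol/L; C(t) = C_ss + (C₀ − C_ss) e^(−a t).
C(5.60) = 1.3485 + (-1.3485)·e^(−0.16396·5.60) = 1.3485 + (-1.3485)·0.39925 = 0.81008 mol/L.

0.810 mol/L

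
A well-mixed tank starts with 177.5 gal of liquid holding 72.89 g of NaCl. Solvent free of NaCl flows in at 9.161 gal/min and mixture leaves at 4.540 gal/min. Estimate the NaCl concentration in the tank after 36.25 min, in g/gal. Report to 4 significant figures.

0.1100 g/gal

Total volume: dV/dt = Q_in − Q_out = 4.62100 gal/min, so V(t) = 177.5 + 4.62100 t and V(36.25) = 345.011 gal.
Species balance (pure solvent in): dm/dt = −Q_out · m/V(t).
Separate: dm/m = −Q_out dt/V(t) ⇒ ln(m/m₀) = −(Q_out/(Q_in−Q_out)) ln(V/V₀).
m = m₀ (V₀/V)^(Q_out/(Q_in−Q_out)) = 72.89 × (177.5/345.011)^(0.982471) = 37.9396 g.
C = m/V = 37.9396/345.011 = 0.109966 g/gal.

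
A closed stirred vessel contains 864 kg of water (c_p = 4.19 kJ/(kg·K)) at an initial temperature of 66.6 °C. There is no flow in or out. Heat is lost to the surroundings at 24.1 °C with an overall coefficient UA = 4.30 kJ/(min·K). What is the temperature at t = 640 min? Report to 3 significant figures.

Lumped-capacitance energy balance: M c_p dT/dt = UA(T_amb − T).
dT/dt = (T_ss − T)/τ with T_ss = T_amb = 24.100 °C, τ = M c_p/UA = 864·4.19/4.30 = 841.90 min.
Solution: T(t) = T_ss + (T₀ − T_ss) e^(−t/τ).
T(640) = 24.100 + (42.500)·0.46758 = 43.972 °C.

44.0 °C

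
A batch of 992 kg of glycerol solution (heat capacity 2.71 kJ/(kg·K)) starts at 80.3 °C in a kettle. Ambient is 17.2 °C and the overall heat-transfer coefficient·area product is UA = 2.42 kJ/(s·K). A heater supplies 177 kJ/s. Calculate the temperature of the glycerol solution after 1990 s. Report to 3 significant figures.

88.7 °C

M c_p dT/dt = −UA(T − T_amb) + Q̇.
dT/dt = (T_ss − T)/τ with T_ss = T_amb + Q̇/UA = 17.2 + 177/2.42 = 90.340 °C, τ = M c_p/UA = 992·2.71/2.42 = 1110.9 s.
T approaches T_ss exponentially: T(t) = T_ss + (T₀ − T_ss) e^(−t/τ).
T(1990) = 90.340 + (-10.040)·0.16673 = 88.666 °C.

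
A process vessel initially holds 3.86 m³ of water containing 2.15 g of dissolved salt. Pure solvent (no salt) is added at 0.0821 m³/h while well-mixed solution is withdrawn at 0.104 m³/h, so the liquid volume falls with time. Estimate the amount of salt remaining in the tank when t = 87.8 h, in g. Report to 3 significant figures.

Total volume: dV/dt = Q_in − Q_out = -0.021900 m³/h, so V(t) = 3.86 − 0.021900 t and V(87.8) = 1.9372 m³.
Species balance (pure solvent in): dm/dt = −Q_out · m/V(t).
dm/m = −Q_out dt/(V₀ − 0.021900 t); integrating gives ln(m/m₀) = −(Q_out/(Q_in−Q_out)) ln(V/V₀).
m = m₀ (V₀/V)^(Q_out/(Q_in−Q_out)) = 2.15 × (3.86/1.9372)^(-4.7489) = 0.081386 g.

0.0814 g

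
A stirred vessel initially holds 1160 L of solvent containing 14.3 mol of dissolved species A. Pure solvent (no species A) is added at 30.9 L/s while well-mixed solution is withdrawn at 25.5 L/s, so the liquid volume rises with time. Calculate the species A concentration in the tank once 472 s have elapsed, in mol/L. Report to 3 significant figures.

Let m(t) be the amount of species A. Volume: V(t) = V₀ + (Q_in − Q_out) t = 1160 + 5.4000 t; V(472) = 3708.8 L.
No species A enters, so dm/dt = −Q_out · (m/V).
Separate: dm/m = −Q_out dt/V(t) ⇒ ln(m/m₀) = −(Q_out/(Q_in−Q_out)) ln(V/V₀).
m = m₀ (V₀/V)^(Q_out/(Q_in−Q_out)) = 14.3 × (1160/3708.8)^(4.7222) = 0.059112 mol.
C = m/V = 0.059112/3708.8 = 1.5938e-05 mol/L.

1.59e-05 mol/L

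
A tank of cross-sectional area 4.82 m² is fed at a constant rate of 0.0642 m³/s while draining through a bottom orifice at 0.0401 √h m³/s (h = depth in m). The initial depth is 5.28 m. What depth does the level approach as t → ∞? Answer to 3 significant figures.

Level balance: A dh/dt = 0.0642 − 0.0401 √h. Setting dh/dt = 0:
Q_in = 0.0401 √h_ss ⇒ √h_ss = 0.0642/0.0401 = 1.6010.
h_ss = 1.6010² = 2.5632 m. (Since h₀ = 5.28 m > h_ss, the level will fall toward this value.)

2.56 m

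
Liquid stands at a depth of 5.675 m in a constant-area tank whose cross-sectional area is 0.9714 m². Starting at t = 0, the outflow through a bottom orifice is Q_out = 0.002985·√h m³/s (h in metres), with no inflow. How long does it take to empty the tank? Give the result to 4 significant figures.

1550 s

Accumulation of liquid (constant cross-section A): A dh/dt = −0.002985 √h.
This is separable: 2 d(√h)/dt = −0.002985/A, so √h = √h₀ − (0.002985/(2A)) t.
Set h = 0: 2√h₀ = (0.002985/A) t_empty ⇒ t_empty = 2A√h₀/0.002985.
t_empty = 2·0.9714·√5.675/0.002985 = 1.94280·2.38223/0.002985 = 1550.48 s.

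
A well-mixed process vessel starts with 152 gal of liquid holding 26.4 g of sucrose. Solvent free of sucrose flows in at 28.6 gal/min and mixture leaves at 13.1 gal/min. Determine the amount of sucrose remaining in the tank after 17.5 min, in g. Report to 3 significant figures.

Let m(t) be the amount of sucrose. Volume: V(t) = V₀ + (Q_in − Q_out) t = 152 + 15.500 t; V(17.5) = 423.25 gal.
No sucrose enters, so dm/dt = −Q_out · (m/V).
dm/m = −Q_out dt/(V₀ + 15.500 t); integrating gives ln(m/m₀) = −(Q_out/(Q_in−Q_out)) ln(V/V₀).
m = m₀ (V₀/V)^(Q_out/(Q_in−Q_out)) = 26.4 × (152/423.25)^(0.84516) = 11.110 g.

11.1 g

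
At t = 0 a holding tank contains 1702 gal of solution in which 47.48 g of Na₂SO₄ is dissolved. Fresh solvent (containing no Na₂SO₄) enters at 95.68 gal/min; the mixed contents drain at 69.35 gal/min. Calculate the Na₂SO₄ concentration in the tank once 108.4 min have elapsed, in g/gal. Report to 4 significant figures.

0.0007790 g/gal

Total volume: dV/dt = Q_in − Q_out = 26.3300 gal/min, so V(t) = 1702 + 26.3300 t and V(108.4) = 4556.17 gal.
No Na₂SO₄ enters, so dm/dt = −Q_out · (m/V).
dm/m = −Q_out dt/(V₀ + 26.3300 t); integrating gives ln(m/m₀) = −(Q_out/(Q_in−Q_out)) ln(V/V₀).
m = m₀ (V₀/V)^(Q_out/(Q_in−Q_out)) = 47.48 × (1702/4556.17)^(2.63388) = 3.54942 g.
C = m/V = 3.54942/4556.17 = 0.000779036 g/gal.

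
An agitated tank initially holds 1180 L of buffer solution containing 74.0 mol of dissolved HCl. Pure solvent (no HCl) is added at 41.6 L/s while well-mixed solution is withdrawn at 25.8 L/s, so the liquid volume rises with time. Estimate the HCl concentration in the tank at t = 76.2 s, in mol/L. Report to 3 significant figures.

Let m(t) be the amount of HCl. Volume: V(t) = V₀ + (Q_in − Q_out) t = 1180 + 15.800 t; V(76.2) = 2384.0 L.
Species balance (pure solvent in): dm/dt = −Q_out · m/V(t).
dm/m = −Q_out dt/(V₀ + 15.800 t); integrating gives ln(m/m₀) = −(Q_out/(Q_in−Q_out)) ln(V/V₀).
m = m₀ (V₀/V)^(Q_out/(Q_in−Q_out)) = 74.0 × (1180/2384.0)^(1.6329) = 23.470 mol.
C = m/V = 23.470/2384.0 = 0.0098450 mol/L.

0.00984 mol/L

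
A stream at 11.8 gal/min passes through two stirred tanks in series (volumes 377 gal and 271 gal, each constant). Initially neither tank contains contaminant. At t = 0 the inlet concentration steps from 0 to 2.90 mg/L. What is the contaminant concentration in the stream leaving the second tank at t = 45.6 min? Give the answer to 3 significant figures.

Time constants: τᵢ = Vᵢ/Q for each well-mixed tank.
τ₁ = 377/11.8 = 31.949 min; τ₂ = 271/11.8 = 22.966 min.
Solving the cascade with C₁(0)=C₂(0)=0 gives C₂(t) = C_in[1 − (τ₁ e^(−t/τ₁) − τ₂ e^(−t/τ₂))/(τ₁ − τ₂)].
At t = 45.6: e^(−t/τ₁) = 0.23996, e^(−t/τ₂) = 0.13731.
C₂ = 2.90·[1 − (31.949·0.23996 − 22.966·0.13731)/(8.9831)] = 2.90·0.49758 = 1.4430 mg/L.

1.44 mg/L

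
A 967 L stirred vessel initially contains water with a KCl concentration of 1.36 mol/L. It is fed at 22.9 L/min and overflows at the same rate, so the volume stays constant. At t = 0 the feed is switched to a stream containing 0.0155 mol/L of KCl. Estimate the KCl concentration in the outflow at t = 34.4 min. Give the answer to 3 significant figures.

0.611 mol/L

Mass balance on the solute (V constant): V dC/dt = Q(C_in − C).
Rewrite as dC/dt + C/τ = C_in/τ, τ = V/Q = 42.227 min.
C approaches C_in exponentially: C(t) = C_in + (C₀ − C_in) e^(−t/τ).
C(34.4) = 0.0155 + (1.36 − 0.0155)·e^(−34.4/42.227) = 0.0155 + (1.3445)·0.44280 = 0.61084 mol/L.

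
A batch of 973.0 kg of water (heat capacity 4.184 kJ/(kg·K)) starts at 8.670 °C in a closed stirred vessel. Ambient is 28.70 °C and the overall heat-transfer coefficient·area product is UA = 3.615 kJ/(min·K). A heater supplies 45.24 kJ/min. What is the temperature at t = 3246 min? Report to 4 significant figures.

39.39 °C

M c_p dT/dt = −UA(T − T_amb) + Q̇.
dT/dt = (T_ss − T)/τ with T_ss = T_amb + Q̇/UA = 28.70 + 45.24/3.615 = 41.2145 °C, τ = M c_p/UA = 973.0·4.184/3.615 = 1126.15 min.
Solution: T(t) = T_ss + (T₀ − T_ss) e^(−t/τ).
T(3246) = 41.2145 + (-32.5445)·0.0560009 = 39.3920 °C.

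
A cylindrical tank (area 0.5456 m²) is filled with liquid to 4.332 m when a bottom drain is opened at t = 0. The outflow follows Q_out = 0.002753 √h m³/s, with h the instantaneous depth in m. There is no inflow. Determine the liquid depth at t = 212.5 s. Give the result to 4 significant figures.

2.388 m

Accumulation of liquid (constant cross-section A): A dh/dt = −0.002753 √h.
This is separable: 2 d(√h)/dt = −0.002753/A, so √h = √h₀ − (0.002753/(2A)) t.
√h = √4.332 − 0.002753·212.5/(2·0.5456) = 2.08135 − 0.536118 = 1.54523.
h = 1.54523² = 2.38773 m.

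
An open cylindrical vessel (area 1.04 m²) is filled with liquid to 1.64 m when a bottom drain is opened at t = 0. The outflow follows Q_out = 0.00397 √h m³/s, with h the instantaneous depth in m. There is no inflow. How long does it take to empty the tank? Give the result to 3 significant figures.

A dh/dt = −Q_out = −0.00397 √h.
This is separable: 2 d(√h)/dt = −0.00397/A, so √h = √h₀ − (0.00397/(2A)) t.
Tank is empty when √h = 0: t_empty = 2A√h₀/0.00397.
t_empty = 2·1.04·√1.64/0.00397 = 2.0800·1.2806/0.00397 = 670.96 s.

671 s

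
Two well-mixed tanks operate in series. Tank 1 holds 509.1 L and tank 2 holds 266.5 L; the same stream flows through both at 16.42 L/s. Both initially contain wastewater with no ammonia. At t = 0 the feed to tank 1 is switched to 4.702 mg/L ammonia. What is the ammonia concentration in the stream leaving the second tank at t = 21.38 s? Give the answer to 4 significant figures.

Species balance on tank i: dCᵢ/dt = (Cᵢ₋₁ − Cᵢ)/τᵢ with τᵢ = Vᵢ/Q.
τ₁ = 509.1/16.42 = 31.0049 s; τ₂ = 266.5/16.42 = 16.2302 s.
Solving the cascade with C₁(0)=C₂(0)=0 gives C₂(t) = C_in[1 − (τ₁ e^(−t/τ₁) − τ₂ e^(−t/τ₂))/(τ₁ − τ₂)].
At t = 21.38: e^(−t/τ₁) = 0.501792, e^(−t/τ₂) = 0.267858.
C₂ = 4.702·[1 − (31.0049·0.501792 − 16.2302·0.267858)/(14.7747)] = 4.702·0.241228 = 1.13425 mg/L.

1.134 mg/L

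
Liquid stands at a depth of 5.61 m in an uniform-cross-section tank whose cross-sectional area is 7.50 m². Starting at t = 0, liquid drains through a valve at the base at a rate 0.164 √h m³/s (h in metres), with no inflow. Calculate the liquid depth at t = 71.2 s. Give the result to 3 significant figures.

A dh/dt = −Q_out = −0.164 √h.
Separate and integrate: 2(√h − √h₀) = −(0.164/A) t.
√h = √5.61 − 0.164·71.2/(2·7.50) = 2.3685 − 0.77845 = 1.5901.
h = 1.5901² = 2.5284 m.

2.53 m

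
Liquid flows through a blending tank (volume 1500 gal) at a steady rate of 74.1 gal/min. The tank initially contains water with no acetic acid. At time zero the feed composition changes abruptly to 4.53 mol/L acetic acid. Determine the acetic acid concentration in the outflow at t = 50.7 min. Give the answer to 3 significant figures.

Transient balance on the dissolved component: V dC/dt = Q(C_in − C).
Rewrite as dC/dt + C/τ = C_in/τ, τ = V/Q = 20.243 min.
Integrating: C(t) = C_in + (C₀ − C_in) e^(−t/τ).
C(50.7) = 4.53 + (0 − 4.53)·e^(−50.7/20.243) = 4.53 + (-4.5300)·0.081710 = 4.1599 mol/L.

4.16 mol/L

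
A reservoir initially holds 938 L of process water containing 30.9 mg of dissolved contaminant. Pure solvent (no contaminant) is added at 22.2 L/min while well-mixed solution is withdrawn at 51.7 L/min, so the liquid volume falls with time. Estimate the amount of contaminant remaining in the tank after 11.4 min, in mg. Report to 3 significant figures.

14.2 mg

Let m(t) be the amount of contaminant. Volume: V(t) = V₀ + (Q_in − Q_out) t = 938 − 29.500 t; V(11.4) = 601.70 L.
Solute balance: dm/dt = 0 − Q_out C = −Q_out m/V(t).
Separate: dm/m = −Q_out dt/V(t) ⇒ ln(m/m₀) = −(Q_out/(Q_in−Q_out)) ln(V/V₀).
m = m₀ (V₀/V)^(Q_out/(Q_in−Q_out)) = 30.9 × (938/601.70)^(-1.7525) = 14.192 mg.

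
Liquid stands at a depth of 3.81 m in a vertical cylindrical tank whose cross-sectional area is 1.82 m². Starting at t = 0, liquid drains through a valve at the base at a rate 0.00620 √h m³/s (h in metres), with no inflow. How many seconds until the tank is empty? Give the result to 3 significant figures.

A dh/dt = −Q_out = −0.00620 √h.
∫ h^(−1/2) dh = −(0.00620/A) ∫ dt, giving 2√h = 2√h₀ − (0.00620/A) t.
Tank is empty when √h = 0: t_empty = 2A√h₀/0.00620.
t_empty = 2·1.82·√3.81/0.00620 = 3.6400·1.9519/0.00620 = 1146.0 s.

1150 s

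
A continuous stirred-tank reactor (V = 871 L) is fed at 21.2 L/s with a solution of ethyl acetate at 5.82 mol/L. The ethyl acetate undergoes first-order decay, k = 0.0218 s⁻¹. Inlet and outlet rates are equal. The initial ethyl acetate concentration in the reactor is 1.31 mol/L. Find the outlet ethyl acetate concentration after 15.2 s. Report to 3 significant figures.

V dC/dt = Q(C_in − C) − k V C.
dC/dt = (Q/V) C_in − (Q/V + k) C; effective rate a = Q/V + k = 0.024340 + 0.0218 = 0.046140 s⁻¹.
C_ss = Q C_in/(Q + kV) = 3.0702 mol/L; C(t) = C_ss + (C₀ − C_ss) e^(−a t).
C(15.2) = 3.0702 + (-1.7602)·e^(−0.046140·15.2) = 3.0702 + (-1.7602)·0.49593 = 2.1973 mol/L.

2.20 mol/L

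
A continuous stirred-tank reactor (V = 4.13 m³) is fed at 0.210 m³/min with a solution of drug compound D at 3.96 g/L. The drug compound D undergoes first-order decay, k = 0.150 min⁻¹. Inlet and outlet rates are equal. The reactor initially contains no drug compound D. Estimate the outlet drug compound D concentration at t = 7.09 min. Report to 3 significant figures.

0.761 g/L

Accumulation = in − out − consumed: V dC/dt = Q C_in − Q C − k V C.
This is linear with rate a = Q/V + k = 0.20085 min⁻¹.
C_ss = Q C_in/(Q + kV) = 1.0025 g/L; C(t) = C_ss + (C₀ − C_ss) e^(−a t).
C(7.09) = 1.0025 + (-1.0025)·e^(−0.20085·7.09) = 1.0025 + (-1.0025)·0.24075 = 0.76118 g/L.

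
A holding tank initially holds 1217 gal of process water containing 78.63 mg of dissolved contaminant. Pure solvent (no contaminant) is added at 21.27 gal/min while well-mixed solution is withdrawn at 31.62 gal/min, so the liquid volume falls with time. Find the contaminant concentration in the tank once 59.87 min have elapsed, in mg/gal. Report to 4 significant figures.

0.01497 mg/gal

Let m(t) be the amount of contaminant. Volume: V(t) = V₀ + (Q_in − Q_out) t = 1217 − 10.3500 t; V(59.87) = 597.345 gal.
No contaminant enters, so dm/dt = −Q_out · (m/V).
Separate: dm/m = −Q_out dt/V(t) ⇒ ln(m/m₀) = −(Q_out/(Q_in−Q_out)) ln(V/V₀).
m = m₀ (V₀/V)^(Q_out/(Q_in−Q_out)) = 78.63 × (1217/597.345)^(-3.05507) = 8.94072 mg.
C = m/V = 8.94072/597.345 = 0.0149674 mg/gal.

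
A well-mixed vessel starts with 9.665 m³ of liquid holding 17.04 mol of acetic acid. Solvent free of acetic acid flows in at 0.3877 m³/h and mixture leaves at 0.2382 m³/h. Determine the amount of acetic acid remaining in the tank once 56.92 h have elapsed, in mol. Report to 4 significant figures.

6.230 mol

Let m(t) be the amount of acetic acid. Volume: V(t) = V₀ + (Q_in − Q_out) t = 9.665 + 0.149500 t; V(56.92) = 18.1745 m³.
Species balance (pure solvent in): dm/dt = −Q_out · m/V(t).
dm/m = −Q_out dt/(V₀ + 0.149500 t); integrating gives ln(m/m₀) = −(Q_out/(Q_in−Q_out)) ln(V/V₀).
m = m₀ (V₀/V)^(Q_out/(Q_in−Q_out)) = 17.04 × (9.665/18.1745)^(1.59331) = 6.22996 mol.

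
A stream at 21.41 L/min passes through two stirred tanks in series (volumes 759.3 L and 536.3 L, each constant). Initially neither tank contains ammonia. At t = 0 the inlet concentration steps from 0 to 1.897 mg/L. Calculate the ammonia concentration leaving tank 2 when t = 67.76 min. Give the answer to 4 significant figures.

Time constants: τᵢ = Vᵢ/Q for each well-mixed tank.
τ₁ = 759.3/21.41 = 35.4647 min; τ₂ = 536.3/21.41 = 25.0490 min.
Solving the cascade with C₁(0)=C₂(0)=0 gives C₂(t) = C_in[1 − (τ₁ e^(−t/τ₁) − τ₂ e^(−t/τ₂))/(τ₁ − τ₂)].
At t = 67.76: e^(−t/τ₁) = 0.147987, e^(−t/τ₂) = 0.0668641.
C₂ = 1.897·[1 − (35.4647·0.147987 − 25.0490·0.0668641)/(10.4157)] = 1.897·0.656918 = 1.24617 mg/L.

1.246 mg/L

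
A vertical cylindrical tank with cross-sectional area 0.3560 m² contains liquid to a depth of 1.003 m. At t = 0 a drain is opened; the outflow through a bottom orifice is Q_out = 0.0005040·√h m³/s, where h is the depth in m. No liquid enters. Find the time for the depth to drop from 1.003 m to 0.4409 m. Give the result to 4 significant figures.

476.8 s

A dh/dt = −Q_out = −0.0005040 √h.
Separate and integrate: 2(√h − √h₀) = −(0.0005040/A) t.
t = 2A(√h₀ − √h)/0.0005040 = 2·0.3560·(√1.003 − √0.4409)/0.0005040
  = 0.712000 × (1.00150 − 0.664003) / 0.0005040 = 476.780 s.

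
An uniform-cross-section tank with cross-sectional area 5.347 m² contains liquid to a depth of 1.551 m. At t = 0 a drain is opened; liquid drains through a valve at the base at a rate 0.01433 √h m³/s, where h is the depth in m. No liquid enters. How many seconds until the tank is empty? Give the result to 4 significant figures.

A dh/dt = −Q_out = −0.01433 √h.
Separate and integrate: 2(√h − √h₀) = −(0.01433/A) t.
Tank is empty when √h = 0: t_empty = 2A√h₀/0.01433.
t_empty = 2·5.347·√1.551/0.01433 = 10.6940·1.24539/0.01433 = 929.394 s.

929.4 s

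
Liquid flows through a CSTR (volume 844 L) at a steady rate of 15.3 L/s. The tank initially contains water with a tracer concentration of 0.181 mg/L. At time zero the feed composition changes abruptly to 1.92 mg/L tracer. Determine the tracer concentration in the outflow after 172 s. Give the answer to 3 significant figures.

1.84 mg/L

Transient balance on the dissolved component: V dC/dt = Q(C_in − C).
Rewrite as dC/dt + C/τ = C_in/τ, τ = V/Q = 55.163 s.
C approaches C_in exponentially: C(t) = C_in + (C₀ − C_in) e^(−t/τ).
C(172) = 1.92 + (0.181 − 1.92)·e^(−172/55.163) = 1.92 + (-1.7390)·0.044245 = 1.8431 mg/L.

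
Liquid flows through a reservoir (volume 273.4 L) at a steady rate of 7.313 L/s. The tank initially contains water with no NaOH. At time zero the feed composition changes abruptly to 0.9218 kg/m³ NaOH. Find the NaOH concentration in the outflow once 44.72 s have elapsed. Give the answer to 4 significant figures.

Unsteady species balance (constant V, well mixed): V dC/dt = Q(C_in − C).
Rewrite as dC/dt + C/τ = C_in/τ, τ = V/Q = 37.3855 s.
Integrating: C(t) = C_in + (C₀ − C_in) e^(−t/τ).
C(44.72) = 0.9218 + (0 − 0.9218)·e^(−44.72/37.3855) = 0.9218 + (-0.921800)·0.302345 = 0.643098 kg/m³.

0.6431 kg/m³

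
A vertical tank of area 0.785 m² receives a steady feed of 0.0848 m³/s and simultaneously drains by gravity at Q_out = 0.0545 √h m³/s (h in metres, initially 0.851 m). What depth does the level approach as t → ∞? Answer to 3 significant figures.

Accumulation of liquid (constant cross-section A): A dh/dt = Q_in − 0.0545 √h. At steady state dh/dt = 0:
Q_in = 0.0545 √h_ss ⇒ √h_ss = 0.0848/0.0545 = 1.5560.
h_ss = 1.5560² = 2.4210 m. (Since h₀ = 0.851 m < h_ss, the level will rise toward this value.)

2.42 m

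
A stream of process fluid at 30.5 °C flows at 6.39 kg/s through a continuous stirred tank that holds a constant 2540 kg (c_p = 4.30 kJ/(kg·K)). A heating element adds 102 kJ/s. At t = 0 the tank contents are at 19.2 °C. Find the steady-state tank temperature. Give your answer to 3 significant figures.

Energy balance: M c_p dT/dt = ṁ c_p (T_in − T) + 102.
At steady state dT/dt = 0 ⇒ T_ss = T_in + Q̇/(ṁ c_p) = 30.5 + 102/(6.39·4.30) = 34.212 °C.

34.2 °C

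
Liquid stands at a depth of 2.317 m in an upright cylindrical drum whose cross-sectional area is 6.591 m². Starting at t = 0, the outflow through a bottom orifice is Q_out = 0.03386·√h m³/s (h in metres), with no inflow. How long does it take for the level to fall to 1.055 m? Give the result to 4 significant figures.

192.7 s

Mass balance (ρ constant): A dh/dt = −0.03386 √h.
This is separable: 2 d(√h)/dt = −0.03386/A, so √h = √h₀ − (0.03386/(2A)) t.
t = 2A(√h₀ − √h)/0.03386 = 2·6.591·(√2.317 − √1.055)/0.03386
  = 13.1820 × (1.52217 − 1.02713) / 0.03386 = 192.723 s.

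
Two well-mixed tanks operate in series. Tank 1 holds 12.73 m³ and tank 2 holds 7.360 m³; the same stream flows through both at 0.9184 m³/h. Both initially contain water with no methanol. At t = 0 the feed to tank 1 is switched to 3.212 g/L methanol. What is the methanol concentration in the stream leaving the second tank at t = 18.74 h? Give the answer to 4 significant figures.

1.667 g/L

Species balance on tank i: dCᵢ/dt = (Cᵢ₋₁ − Cᵢ)/τᵢ with τᵢ = Vᵢ/Q.
τ₁ = 12.73/0.9184 = 13.8611 h; τ₂ = 7.360/0.9184 = 8.01394 h.
Tank 1: C₁ = C_in(1 − e^(−t/τ₁)). Tank 2 (τ₁ ≠ τ₂): C₂ = C_in[1 − (τ₁ e^(−t/τ₁) − τ₂ e^(−t/τ₂))/(τ₁ − τ₂)].
At t = 18.74: e^(−t/τ₁) = 0.258725, e^(−t/τ₂) = 0.0964794.
C₂ = 3.212·[1 − (13.8611·0.258725 − 8.01394·0.0964794)/(5.84713)] = 3.212·0.518904 = 1.66672 g/L.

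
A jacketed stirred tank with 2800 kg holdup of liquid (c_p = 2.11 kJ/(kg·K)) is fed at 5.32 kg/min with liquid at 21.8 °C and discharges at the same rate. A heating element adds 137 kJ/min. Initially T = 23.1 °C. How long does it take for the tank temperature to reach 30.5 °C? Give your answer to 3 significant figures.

Energy balance: M c_p dT/dt = ṁ c_p (T_in − T) + 137.
τ = M/ṁ = 526.32 min; T_ss = T_in + Q̇/(ṁ c_p) = 34.005 °C.
T(t) = T_ss + (T₀ − T_ss) e^(−t/τ). Set T = 30.5:
e^(−t/τ) = (30.5 − 34.005)/(23.1 − 34.005) = 0.32139
t = −526.32 · ln(0.32139) = 597.42 min.

597 min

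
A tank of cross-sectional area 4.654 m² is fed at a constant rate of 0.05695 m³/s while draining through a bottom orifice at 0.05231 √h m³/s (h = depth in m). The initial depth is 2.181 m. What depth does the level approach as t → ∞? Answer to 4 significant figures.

1.185 m

Level balance: A dh/dt = 0.05695 − 0.05231 √h. Setting dh/dt = 0:
Q_in = 0.05231 √h_ss ⇒ √h_ss = 0.05695/0.05231 = 1.08870.
h_ss = 1.08870² = 1.18527 m. (Since h₀ = 2.181 m > h_ss, the level will fall toward this value.)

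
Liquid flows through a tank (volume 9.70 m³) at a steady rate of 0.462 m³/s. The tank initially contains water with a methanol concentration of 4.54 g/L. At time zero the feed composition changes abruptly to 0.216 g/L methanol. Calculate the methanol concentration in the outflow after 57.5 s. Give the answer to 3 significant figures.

0.496 g/L

Mass balance on the solute (V constant): V dC/dt = Q(C_in − C).
Rewrite as dC/dt + C/τ = C_in/τ, τ = V/Q = 20.996 s.
Solution: C(t) = C_in + (C₀ − C_in) e^(−t/τ).
C(57.5) = 0.216 + (4.54 − 0.216)·e^(−57.5/20.996) = 0.216 + (4.3240)·0.064657 = 0.49558 g/L.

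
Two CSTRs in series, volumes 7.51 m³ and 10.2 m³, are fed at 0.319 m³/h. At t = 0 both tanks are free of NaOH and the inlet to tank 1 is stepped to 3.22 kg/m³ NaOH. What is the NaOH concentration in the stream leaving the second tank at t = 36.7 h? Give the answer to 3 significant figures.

Species balance on tank i: dCᵢ/dt = (Cᵢ₋₁ − Cᵢ)/τᵢ with τᵢ = Vᵢ/Q.
τ₁ = 7.51/0.319 = 23.542 h; τ₂ = 10.2/0.319 = 31.975 h.
Tank 1: C₁ = C_in(1 − e^(−t/τ₁)). Tank 2 (τ₁ ≠ τ₂): C₂ = C_in[1 − (τ₁ e^(−t/τ₁) − τ₂ e^(−t/τ₂))/(τ₁ − τ₂)].
At t = 36.7: e^(−t/τ₁) = 0.21037, e^(−t/τ₂) = 0.31734.
C₂ = 3.22·[1 − (23.542·0.21037 − 31.975·0.31734)/(-8.4326)] = 3.22·0.38401 = 1.2365 kg/m³.

1.24 kg/m³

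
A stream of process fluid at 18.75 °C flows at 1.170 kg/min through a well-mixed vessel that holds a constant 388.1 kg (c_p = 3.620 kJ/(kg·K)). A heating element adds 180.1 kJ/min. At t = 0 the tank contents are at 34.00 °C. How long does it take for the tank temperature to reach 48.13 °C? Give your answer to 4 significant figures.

242.2 min

Energy balance: M c_p dT/dt = ṁ c_p (T_in − T) + 180.1.
τ = M/ṁ = 331.709 min; T_ss = T_in + Q̇/(ṁ c_p) = 61.2725 °C.
T(t) = T_ss + (T₀ − T_ss) e^(−t/τ). Set T = 48.13:
e^(−t/τ) = (48.13 − 61.2725)/(34.00 − 61.2725) = 0.481897
t = −331.709 · ln(0.481897) = 242.156 min.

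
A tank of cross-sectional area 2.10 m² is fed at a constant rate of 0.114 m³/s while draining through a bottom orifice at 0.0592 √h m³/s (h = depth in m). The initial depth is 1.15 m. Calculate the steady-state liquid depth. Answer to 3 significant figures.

Level balance: A dh/dt = 0.114 − 0.0592 √h. Setting dh/dt = 0:
Q_in = 0.0592 √h_ss ⇒ √h_ss = 0.114/0.0592 = 1.9257.
h_ss = 1.9257² = 3.7082 m. (Since h₀ = 1.15 m < h_ss, the level will rise toward this value.)

3.71 m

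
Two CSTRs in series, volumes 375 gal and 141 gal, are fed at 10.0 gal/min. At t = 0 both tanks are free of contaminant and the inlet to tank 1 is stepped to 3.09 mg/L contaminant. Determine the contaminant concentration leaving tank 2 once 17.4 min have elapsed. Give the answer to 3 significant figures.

0.518 mg/L

Each tank obeys Vᵢ dCᵢ/dt = Q(Cᵢ₋₁ − Cᵢ), so τᵢ = Vᵢ/Q.
τ₁ = 375/10.0 = 37.500 min; τ₂ = 141/10.0 = 14.100 min.
Solving the cascade with C₁(0)=C₂(0)=0 gives C₂(t) = C_in[1 − (τ₁ e^(−t/τ₁) − τ₂ e^(−t/τ₂))/(τ₁ − τ₂)].
At t = 17.4: e^(−t/τ₁) = 0.62876, e^(−t/τ₂) = 0.29111.
C₂ = 3.09·[1 − (37.500·0.62876 − 14.100·0.29111)/(23.400)] = 3.09·0.16778 = 0.51844 mg/L.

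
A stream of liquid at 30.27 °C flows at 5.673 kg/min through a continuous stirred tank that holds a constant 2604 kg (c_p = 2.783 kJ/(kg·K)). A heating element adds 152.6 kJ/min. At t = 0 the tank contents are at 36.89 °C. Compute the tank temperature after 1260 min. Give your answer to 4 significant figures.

39.74 °C

Energy balance: M c_p dT/dt = ṁ c_p (T_in − T) + 152.6.
τ = M/ṁ = 459.016 min; T_ss = T_in + Q̇/(ṁ c_p) = 30.27 + 152.6/(5.673·2.783) = 39.9356 °C.
Integrating: T(t) = T_ss + (T₀ − T_ss) e^(−t/τ).
T(1260) = 39.9356 + (-3.04559)·e^(−1260/459.016) = 39.9356 + (-3.04559)·0.0642483 = 39.7399 °C.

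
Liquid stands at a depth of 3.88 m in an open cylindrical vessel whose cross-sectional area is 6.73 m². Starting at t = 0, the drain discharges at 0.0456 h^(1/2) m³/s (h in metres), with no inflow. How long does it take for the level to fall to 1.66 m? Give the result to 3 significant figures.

201 s

Accumulation of liquid (constant cross-section A): A dh/dt = −0.0456 √h.
Separate and integrate: 2(√h − √h₀) = −(0.0456/A) t.
t = 2A(√h₀ − √h)/0.0456 = 2·6.73·(√3.88 − √1.66)/0.0456
  = 13.460 × (1.9698 − 1.2884) / 0.0456 = 201.12 s.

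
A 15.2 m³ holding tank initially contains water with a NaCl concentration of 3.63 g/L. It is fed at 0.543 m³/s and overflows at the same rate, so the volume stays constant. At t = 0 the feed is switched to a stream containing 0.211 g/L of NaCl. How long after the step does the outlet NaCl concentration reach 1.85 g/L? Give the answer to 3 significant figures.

Accumulation = in − out for the solute gives V dC/dt = Q(C_in − C), so τ = V/Q = 27.993 s.
C(t) = C_in + (C₀ − C_in) e^(−t/τ). Set C = 1.85 and solve for t:
e^(−t/τ) = (C − C_in)/(C₀ − C_in) = (1.85 − 0.211)/(3.63 − 0.211) = 0.47938
t = −τ ln(…) = 27.993 × 0.73526 = 20.582 s.

20.6 s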